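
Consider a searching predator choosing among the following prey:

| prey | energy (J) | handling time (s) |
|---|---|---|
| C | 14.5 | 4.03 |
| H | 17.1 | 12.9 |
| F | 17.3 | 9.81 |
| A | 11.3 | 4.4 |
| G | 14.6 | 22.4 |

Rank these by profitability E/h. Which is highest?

C

In descending order of E/h:
C: 14.5/4.03 = 3.6 J/s
A: 11.3/4.4 = 2.57 J/s
F: 17.3/9.81 = 1.76 J/s
H: 17.1/12.9 = 1.33 J/s
G: 14.6/22.4 = 0.652 J/s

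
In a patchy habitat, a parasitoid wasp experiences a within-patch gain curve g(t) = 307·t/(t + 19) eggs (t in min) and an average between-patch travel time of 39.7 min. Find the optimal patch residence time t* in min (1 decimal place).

27.5 min

By the marginal value theorem, leave when the instantaneous gain rate g'(t) equals the habitat-wide average g(t)/(T + t).
g'(t) = 307·19/(t + 19)². Setting 307·19/(t+19)² = 307t/[(t+19)(39.7+t)] gives 19(39.7+t) = t(t+19), so t² = 19×39.7 = 754.3.
t* = √754.3 = 27.46 min.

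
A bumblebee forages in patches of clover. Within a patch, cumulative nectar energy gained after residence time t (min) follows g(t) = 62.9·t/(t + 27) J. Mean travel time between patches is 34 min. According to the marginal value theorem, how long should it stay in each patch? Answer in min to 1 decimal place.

Optimal t* satisfies g'(t*) = g(t*)/(T + t*).
g'(t) = 62.9·27/(t + 27)². Setting 62.9·27/(t+27)² = 62.9t/[(t+27)(34+t)] gives 27(34+t) = t(t+27), so t² = 27×34 = 918.
t* = √918 = 30.3 min.

30.3 min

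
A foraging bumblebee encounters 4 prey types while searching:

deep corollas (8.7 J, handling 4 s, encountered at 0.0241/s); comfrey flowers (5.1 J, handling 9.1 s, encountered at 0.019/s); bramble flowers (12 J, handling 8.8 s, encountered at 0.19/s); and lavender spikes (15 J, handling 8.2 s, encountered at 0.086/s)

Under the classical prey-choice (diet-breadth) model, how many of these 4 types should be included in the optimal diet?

3

E/h in descending order: deep corollas 2.17, lavender spikes 1.83, bramble flowers 1.36, comfrey flowers 0.56 J/s. The optimal diet is the largest prefix of this list for which every included type satisfies E_i/h_i > R on the types above it.
Rate on top 1: 0.1912. lavender spikes: 1.83 > 0.1912 → include.
Rate on top 2: 0.8324. bramble flowers: 1.36 > 0.8324 → include.
Rate on top 3: 1.088. comfrey flowers: 0.56 < 1.088 → exclude; stop.
Optimal diet: deep corollas, lavender spikes, bramble flowers — 3 of 4 types.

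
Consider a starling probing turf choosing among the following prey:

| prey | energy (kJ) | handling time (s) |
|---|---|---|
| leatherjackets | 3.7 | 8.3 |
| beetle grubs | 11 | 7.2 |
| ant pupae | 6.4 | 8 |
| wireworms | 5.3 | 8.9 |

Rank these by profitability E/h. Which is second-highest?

ant pupae

In descending order of E/h:
beetle grubs: 11/7.2 = 1.53 kJ/s
ant pupae: 6.4/8 = 0.8 kJ/s
wireworms: 5.3/8.9 = 0.596 kJ/s
leatherjackets: 3.7/8.3 = 0.446 kJ/s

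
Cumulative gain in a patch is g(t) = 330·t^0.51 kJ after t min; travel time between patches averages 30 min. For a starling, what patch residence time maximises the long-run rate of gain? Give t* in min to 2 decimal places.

31.22 min

Optimal t* satisfies g'(t*) = g(t*)/(T + t*).
g'(t) = 0.51·330·t^-0.49. Setting 0.51·330·t^-0.49 = 330·t^0.51/(30+t) gives 0.51(30+t) = t, so 0.49·t = 0.51×30.
t* = 0.51×30/0.49 = 31.22 min.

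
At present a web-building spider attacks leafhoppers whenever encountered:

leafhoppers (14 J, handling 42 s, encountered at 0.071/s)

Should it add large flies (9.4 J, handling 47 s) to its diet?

Current rate: (0.071×14)/(1 + 0.071×42) = 0.2496 J/s.
large flies: E/h = 9.4/47 = 0.2 J/s.
0.2 < 0.2496, so adding large flies would lower the average — exclude it.

No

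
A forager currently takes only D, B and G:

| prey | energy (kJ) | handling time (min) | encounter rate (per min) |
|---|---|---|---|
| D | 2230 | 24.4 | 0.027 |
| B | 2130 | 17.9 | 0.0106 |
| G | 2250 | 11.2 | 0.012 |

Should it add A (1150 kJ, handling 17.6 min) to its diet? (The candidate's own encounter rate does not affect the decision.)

Intake rate on the current diet: R = (0.027×2230 + 0.0106×2130 + 0.012×2250) / (1 + 0.027×24.4 + 0.0106×17.9 + 0.012×11.2) = 109.8/1.983 = 55.37 kJ/min.
A: E/h = 1150/17.6 = 65.34 kJ/min.
Since 65.34 > R, including A increases the long-run rate.

Yes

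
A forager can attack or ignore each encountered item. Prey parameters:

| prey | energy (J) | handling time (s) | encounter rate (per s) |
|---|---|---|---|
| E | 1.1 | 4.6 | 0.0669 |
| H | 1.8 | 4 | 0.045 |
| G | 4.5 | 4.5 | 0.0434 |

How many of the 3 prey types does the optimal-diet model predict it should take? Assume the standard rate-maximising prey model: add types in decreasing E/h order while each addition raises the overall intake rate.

3

Rank by E/h (J/s): G 1, H 0.45, E 0.239. Include each in turn until the next type's E/h falls below the running intake rate.
Rate on top 1: 0.1634. H: 0.45 > 0.1634 → include.
Rate on top 2: 0.2009. E: 0.239 > 0.2009 → include.
Optimal diet: G, H, E — 3 of 3 types.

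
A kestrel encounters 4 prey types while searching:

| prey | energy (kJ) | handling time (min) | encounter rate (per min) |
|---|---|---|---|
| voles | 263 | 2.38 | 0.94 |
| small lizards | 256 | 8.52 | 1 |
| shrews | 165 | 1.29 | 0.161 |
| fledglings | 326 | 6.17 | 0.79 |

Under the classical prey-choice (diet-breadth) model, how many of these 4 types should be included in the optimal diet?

2

E/h in descending order: shrews 128, voles 111, fledglings 52.8, small lizards 30 kJ/min. The optimal diet is the largest prefix of this list for which every included type satisfies E_i/h_i > R on the types above it.
Rate on top 1: 22. voles: 111 > 22 → include.
Rate on top 2: 79.48. fledglings: 52.8 < 79.48 → exclude; stop.
Optimal diet: shrews, voles — 2 of 4 types.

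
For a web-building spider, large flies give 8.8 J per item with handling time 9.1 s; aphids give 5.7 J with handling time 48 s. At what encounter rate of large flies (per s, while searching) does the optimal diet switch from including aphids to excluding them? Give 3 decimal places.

0.015 per s

Drop aphids once their profitability E₂/h₂ falls below the rate achievable on large flies alone: E₂/h₂ = λE₁/(1 + λh₁).
Solve for λ: λE₁h₂ = E₂(1 + λh₁) → λ(E₁h₂ − E₂h₁) = E₂ → λ = E₂/(E₁h₂ − E₂h₁).
λ = 5.7/(8.8×48 − 5.7×9.1) = 5.7/370.5 = 0.01538 per s.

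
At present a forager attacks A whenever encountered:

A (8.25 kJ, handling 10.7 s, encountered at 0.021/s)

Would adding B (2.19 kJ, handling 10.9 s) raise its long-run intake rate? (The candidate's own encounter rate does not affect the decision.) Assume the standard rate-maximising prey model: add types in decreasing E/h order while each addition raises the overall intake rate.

On A alone, R = ΣλE/(1+Σλh) = 0.1733/1.225 = 0.1415 kJ/s.
Profitability of B: 2.19/10.9 = 0.2009 kJ/s.
0.2009 > 0.1415, so adding B raises the average — include it.

Yes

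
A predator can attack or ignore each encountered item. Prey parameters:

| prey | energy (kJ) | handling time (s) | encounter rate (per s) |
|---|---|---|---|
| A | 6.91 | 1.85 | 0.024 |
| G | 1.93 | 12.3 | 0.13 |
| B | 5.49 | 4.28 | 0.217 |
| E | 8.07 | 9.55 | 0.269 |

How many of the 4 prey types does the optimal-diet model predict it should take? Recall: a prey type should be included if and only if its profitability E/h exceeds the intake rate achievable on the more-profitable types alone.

Rank by E/h (kJ/s): A 3.74, B 1.28, E 0.845, G 0.157. Include each in turn until the next type's E/h falls below the running intake rate.
Rate on top 1: 0.1588. B: 1.28 > 0.1588 → include.
Rate on top 2: 0.6878. E: 0.845 > 0.6878 → include.
Rate on top 3: 0.7767. G: 0.157 < 0.7767 → exclude; stop.
Optimal diet: A, B, E — 3 of 4 types.

3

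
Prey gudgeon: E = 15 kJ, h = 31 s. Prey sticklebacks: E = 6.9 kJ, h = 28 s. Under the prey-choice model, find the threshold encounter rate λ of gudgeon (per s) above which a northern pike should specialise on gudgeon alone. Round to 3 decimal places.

At the threshold, the rate on gudgeon alone equals the profitability of sticklebacks: λ·15/(1 + λ·31) = 6.9/28 = 0.2464.
Rearranging, λ(15 − 0.2464×31) = 0.2464, so λ = 0.2464/7.361 = 0.03348 per s.

0.033 per s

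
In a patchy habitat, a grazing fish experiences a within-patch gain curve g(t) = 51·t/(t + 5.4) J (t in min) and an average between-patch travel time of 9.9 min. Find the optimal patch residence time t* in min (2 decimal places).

7.31 min

Optimal t* satisfies g'(t*) = g(t*)/(T + t*).
g'(t) = 51·5.4/(t + 5.4)². Setting 51·5.4/(t+5.4)² = 51t/[(t+5.4)(9.9+t)] gives 5.4(9.9+t) = t(t+5.4), so t² = 5.4×9.9 = 53.46.
t* = √53.46 = 7.312 min.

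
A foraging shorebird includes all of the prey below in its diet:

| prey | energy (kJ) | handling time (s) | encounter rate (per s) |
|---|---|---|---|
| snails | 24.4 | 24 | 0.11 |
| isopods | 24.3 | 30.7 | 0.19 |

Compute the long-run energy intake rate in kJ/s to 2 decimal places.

Energy encountered per unit search time: 0.11×24.4 + 0.19×24.3 = 7.301 kJ/s.
Handling time per unit search time: 0.11×24 + 0.19×30.7 = 8.473.
Rate = 7.301/(1 + 8.473) = 0.7707 kJ/s.

0.77 kJ/s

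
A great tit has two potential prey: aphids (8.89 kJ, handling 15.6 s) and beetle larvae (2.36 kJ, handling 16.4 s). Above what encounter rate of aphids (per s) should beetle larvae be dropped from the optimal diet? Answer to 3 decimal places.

0.022 per s

At the threshold, the rate on aphids alone equals the profitability of beetle larvae: λ·8.89/(1 + λ·15.6) = 2.36/16.4 = 0.1439.
Rearranging, λ(8.89 − 0.1439×15.6) = 0.1439, so λ = 0.1439/6.645 = 0.02166 per s.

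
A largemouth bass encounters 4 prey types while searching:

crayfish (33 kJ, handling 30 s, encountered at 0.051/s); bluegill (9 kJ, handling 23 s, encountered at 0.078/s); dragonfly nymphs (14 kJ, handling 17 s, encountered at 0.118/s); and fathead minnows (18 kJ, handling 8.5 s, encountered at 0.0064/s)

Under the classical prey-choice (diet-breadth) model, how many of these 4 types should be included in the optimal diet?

Rank by E/h (kJ/s): fathead minnows 2.12, crayfish 1.1, dragonfly nymphs 0.824, bluegill 0.391. Include each in turn until the next type's E/h falls below the running intake rate.
Rate on top 1: 0.1093. crayfish: 1.1 > 0.1093 → include.
Rate on top 2: 0.6958. dragonfly nymphs: 0.824 > 0.6958 → include.
Rate on top 3: 0.7516. bluegill: 0.391 < 0.7516 → exclude; stop.
Optimal diet: fathead minnows, crayfish, dragonfly nymphs — 3 of 4 types.

3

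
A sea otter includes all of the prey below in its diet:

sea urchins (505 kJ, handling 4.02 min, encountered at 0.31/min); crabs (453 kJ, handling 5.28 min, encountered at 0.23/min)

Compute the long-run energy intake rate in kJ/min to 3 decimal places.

75.345 kJ/min

Energy encountered per unit search time: 0.31×505 + 0.23×453 = 260.7 kJ/min.
Handling time per unit search time: 0.31×4.02 + 0.23×5.28 = 2.461.
Rate = 260.7/(1 + 2.461) = 75.35 kJ/min.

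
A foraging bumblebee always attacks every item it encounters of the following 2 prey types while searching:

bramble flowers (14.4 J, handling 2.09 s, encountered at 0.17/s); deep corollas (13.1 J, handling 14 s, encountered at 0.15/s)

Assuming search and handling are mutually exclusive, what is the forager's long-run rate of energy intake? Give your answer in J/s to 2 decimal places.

R = (0.17×14.4 + 0.15×13.1) / (1 + 0.17×2.09 + 0.15×14) = 4.413/3.455 = 1.277 J/s.

1.28 J/s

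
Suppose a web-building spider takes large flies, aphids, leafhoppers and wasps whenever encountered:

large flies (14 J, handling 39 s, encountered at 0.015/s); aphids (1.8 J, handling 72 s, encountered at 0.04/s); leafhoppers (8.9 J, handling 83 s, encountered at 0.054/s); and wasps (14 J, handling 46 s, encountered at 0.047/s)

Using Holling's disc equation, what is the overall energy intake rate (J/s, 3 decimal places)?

R = (0.015×14 + 0.04×1.8 + 0.054×8.9 + 0.047×14) / (1 + 0.015×39 + 0.04×72 + 0.054×83 + 0.047×46) = 1.421/11.11 = 0.1279 J/s.

0.128 J/s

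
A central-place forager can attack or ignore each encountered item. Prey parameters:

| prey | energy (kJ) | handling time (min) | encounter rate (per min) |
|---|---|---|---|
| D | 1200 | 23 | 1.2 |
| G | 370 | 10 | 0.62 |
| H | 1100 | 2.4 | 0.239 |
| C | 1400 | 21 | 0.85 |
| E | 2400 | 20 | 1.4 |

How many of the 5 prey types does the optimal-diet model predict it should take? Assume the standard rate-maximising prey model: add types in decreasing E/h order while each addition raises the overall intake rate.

Rank by E/h (kJ/min): H 458, E 120, C 66.7, D 52.2, G 37. Include each in turn until the next type's E/h falls below the running intake rate.
Rate on top 1: 167.1. E: 120 < 167.1 → exclude; stop.
Optimal diet: H — 1 of 5 types.

1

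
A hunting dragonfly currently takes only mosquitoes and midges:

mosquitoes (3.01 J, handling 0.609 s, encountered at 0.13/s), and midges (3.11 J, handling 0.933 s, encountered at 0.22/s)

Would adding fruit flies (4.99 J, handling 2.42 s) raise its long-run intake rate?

Intake rate on the current diet: R = (0.13×3.01 + 0.22×3.11) / (1 + 0.13×0.609 + 0.22×0.933) = 1.075/1.284 = 0.8373 J/s.
fruit flies: E/h = 4.99/2.42 = 2.062 J/s.
2.062 > 0.8373, so adding fruit flies raises the average — include it.

Yes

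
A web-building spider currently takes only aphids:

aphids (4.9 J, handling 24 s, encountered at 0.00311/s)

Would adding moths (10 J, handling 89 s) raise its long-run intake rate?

Intake rate on the current diet: R = (0.00311×4.9) / (1 + 0.00311×24) = 0.01524/1.075 = 0.01418 J/s.
Profitability of moths: 10/89 = 0.1124 J/s.
0.1124 > 0.01418, so adding moths raises the average — include it.

Yes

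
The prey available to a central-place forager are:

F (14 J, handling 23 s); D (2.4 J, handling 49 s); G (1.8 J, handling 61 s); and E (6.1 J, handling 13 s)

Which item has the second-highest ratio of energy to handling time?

Profitability E/h (J/s): F = 14/23 = 0.609, D = 2.4/49 = 0.049, G = 1.8/61 = 0.0295, E = 6.1/13 = 0.469.
Ranked: F > E > D > G.

E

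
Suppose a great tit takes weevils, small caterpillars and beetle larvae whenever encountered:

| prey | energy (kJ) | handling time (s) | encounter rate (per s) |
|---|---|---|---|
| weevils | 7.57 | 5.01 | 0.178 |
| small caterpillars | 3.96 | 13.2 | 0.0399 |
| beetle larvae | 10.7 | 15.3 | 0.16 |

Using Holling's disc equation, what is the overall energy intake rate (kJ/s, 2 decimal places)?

0.66 kJ/s

Energy encountered per unit search time: 0.178×7.57 + 0.0399×3.96 + 0.16×10.7 = 3.217 kJ/s.
Handling time per unit search time: 0.178×5.01 + 0.0399×13.2 + 0.16×15.3 = 3.866.
Rate = 3.217/(1 + 3.866) = 0.6612 kJ/s.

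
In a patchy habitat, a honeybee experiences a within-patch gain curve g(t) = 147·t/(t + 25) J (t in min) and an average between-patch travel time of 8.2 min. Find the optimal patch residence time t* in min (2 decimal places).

Maximise g(t)/(T+t): set derivative to zero → g'(t)(T+t) = g(t).
g'(t) = 147·25/(t + 25)². Setting 147·25/(t+25)² = 147t/[(t+25)(8.2+t)] gives 25(8.2+t) = t(t+25), so t² = 25×8.2 = 205.
t* = √205 = 14.32 min.

14.32 min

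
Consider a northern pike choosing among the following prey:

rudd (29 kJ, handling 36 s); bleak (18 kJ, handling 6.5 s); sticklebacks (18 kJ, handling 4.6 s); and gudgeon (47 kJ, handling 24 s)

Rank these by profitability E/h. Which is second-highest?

bleak

Profitability E/h (kJ/s): rudd = 29/36 = 0.806, bleak = 18/6.5 = 2.77, sticklebacks = 18/4.6 = 3.91, gudgeon = 47/24 = 1.96.
Ranked: sticklebacks > bleak > gudgeon > rudd.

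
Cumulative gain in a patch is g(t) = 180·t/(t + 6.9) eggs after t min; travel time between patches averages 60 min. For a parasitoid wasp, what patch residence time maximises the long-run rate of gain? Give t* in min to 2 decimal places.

20.35 min

By the marginal value theorem, leave when the instantaneous gain rate g'(t) equals the habitat-wide average g(t)/(T + t).
g'(t) = 180·6.9/(t + 6.9)². Setting 180·6.9/(t+6.9)² = 180t/[(t+6.9)(60+t)] gives 6.9(60+t) = t(t+6.9), so t² = 6.9×60 = 414.
t* = √414 = 20.35 min.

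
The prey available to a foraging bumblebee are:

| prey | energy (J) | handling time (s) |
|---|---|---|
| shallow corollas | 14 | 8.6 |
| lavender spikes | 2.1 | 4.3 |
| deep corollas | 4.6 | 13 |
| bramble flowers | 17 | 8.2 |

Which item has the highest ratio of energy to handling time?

bramble flowers

Profitability E/h (J/s): shallow corollas = 14/8.6 = 1.63, lavender spikes = 2.1/4.3 = 0.488, deep corollas = 4.6/13 = 0.354, bramble flowers = 17/8.2 = 2.07.
Ranked: bramble flowers > shallow corollas > lavender spikes > deep corollas.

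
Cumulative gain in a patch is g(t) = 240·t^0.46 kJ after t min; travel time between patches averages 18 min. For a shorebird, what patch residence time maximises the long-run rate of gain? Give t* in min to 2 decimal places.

By the marginal value theorem, leave when the instantaneous gain rate g'(t) equals the habitat-wide average g(t)/(T + t).
g'(t) = 0.46·240·t^-0.54. Setting 0.46·240·t^-0.54 = 240·t^0.46/(18+t) gives 0.46(18+t) = t, so 0.54·t = 0.46×18.
t* = 0.46×18/0.54 = 15.33 min.

15.33 min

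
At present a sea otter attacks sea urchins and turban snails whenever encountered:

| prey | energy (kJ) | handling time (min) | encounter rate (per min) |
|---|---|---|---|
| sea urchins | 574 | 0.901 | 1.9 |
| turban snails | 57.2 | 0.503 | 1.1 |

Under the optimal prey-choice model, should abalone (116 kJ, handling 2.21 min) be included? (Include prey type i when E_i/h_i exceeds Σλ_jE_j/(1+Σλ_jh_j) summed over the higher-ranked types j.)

No

On sea urchins and turban snails alone, R = ΣλE/(1+Σλh) = 1154/3.265 = 353.3 kJ/min.
Profitability of abalone: 116/2.21 = 52.49 kJ/min.
Since 52.49 < R, time spent handling abalone is better spent searching.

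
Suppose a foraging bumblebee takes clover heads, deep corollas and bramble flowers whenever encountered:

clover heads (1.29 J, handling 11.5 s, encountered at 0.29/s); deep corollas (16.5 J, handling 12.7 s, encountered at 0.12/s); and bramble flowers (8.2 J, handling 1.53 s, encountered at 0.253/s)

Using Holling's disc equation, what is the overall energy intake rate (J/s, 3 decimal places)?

R = Σλ_iE_i / (1 + Σλ_ih_i)
Numerator: 0.29×1.29 + 0.12×16.5 + 0.253×8.2 = 4.429
Denominator: 1 + 0.29×11.5 + 0.12×12.7 + 0.253×1.53 = 6.246
R = 4.429/6.246 = 0.709 J/s

0.709 J/s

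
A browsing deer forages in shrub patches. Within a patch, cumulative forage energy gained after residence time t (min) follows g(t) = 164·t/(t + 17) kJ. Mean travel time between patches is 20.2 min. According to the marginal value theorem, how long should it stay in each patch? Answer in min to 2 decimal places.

By the marginal value theorem, leave when the instantaneous gain rate g'(t) equals the habitat-wide average g(t)/(T + t).
g'(t) = 164·17/(t + 17)². Setting 164·17/(t+17)² = 164t/[(t+17)(20.2+t)] gives 17(20.2+t) = t(t+17), so t² = 17×20.2 = 343.4.
t* = √343.4 = 18.53 min.

18.53 min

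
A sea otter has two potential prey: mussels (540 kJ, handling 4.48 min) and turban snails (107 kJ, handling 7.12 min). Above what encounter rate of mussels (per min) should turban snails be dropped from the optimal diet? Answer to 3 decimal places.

0.032 per min

At the threshold, the rate on mussels alone equals the profitability of turban snails: λ·540/(1 + λ·4.48) = 107/7.12 = 15.03.
Rearranging, λ(540 − 15.03×4.48) = 15.03, so λ = 15.03/472.7 = 0.03179 per min.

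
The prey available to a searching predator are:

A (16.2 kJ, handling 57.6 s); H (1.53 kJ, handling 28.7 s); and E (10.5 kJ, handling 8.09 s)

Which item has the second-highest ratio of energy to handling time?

A

In descending order of E/h:
E: 10.5/8.09 = 1.3 kJ/s
A: 16.2/57.6 = 0.281 kJ/s
H: 1.53/28.7 = 0.0533 kJ/s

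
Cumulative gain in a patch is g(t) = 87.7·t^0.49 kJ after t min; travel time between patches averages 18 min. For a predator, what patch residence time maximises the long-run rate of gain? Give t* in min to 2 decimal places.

Optimal t* satisfies g'(t*) = g(t*)/(T + t*).
g'(t) = 0.49·87.7·t^-0.51. Setting 0.49·87.7·t^-0.51 = 87.7·t^0.49/(18+t) gives 0.49(18+t) = t, so 0.51·t = 0.49×18.
t* = 0.49×18/0.51 = 17.29 min.

17.29 min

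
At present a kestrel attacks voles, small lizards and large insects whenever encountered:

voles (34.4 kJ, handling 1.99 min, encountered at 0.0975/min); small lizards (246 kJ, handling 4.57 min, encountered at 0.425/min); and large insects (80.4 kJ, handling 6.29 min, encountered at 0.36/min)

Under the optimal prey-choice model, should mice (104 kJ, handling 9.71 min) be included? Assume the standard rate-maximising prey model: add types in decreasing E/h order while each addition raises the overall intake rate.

No

On voles, small lizards and large insects alone, R = ΣλE/(1+Σλh) = 136.8/5.401 = 25.34 kJ/min.
Profitability of mice: 104/9.71 = 10.71 kJ/min.
Since 10.71 < R, time spent handling mice is better spent searching.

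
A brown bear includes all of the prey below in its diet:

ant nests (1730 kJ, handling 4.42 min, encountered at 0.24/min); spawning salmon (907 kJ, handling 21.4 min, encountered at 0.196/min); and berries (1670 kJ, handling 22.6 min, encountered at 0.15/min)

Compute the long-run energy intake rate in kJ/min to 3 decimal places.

87.450 kJ/min

Energy encountered per unit search time: 0.24×1730 + 0.196×907 + 0.15×1670 = 843.5 kJ/min.
Handling time per unit search time: 0.24×4.42 + 0.196×21.4 + 0.15×22.6 = 8.645.
Rate = 843.5/(1 + 8.645) = 87.45 kJ/min.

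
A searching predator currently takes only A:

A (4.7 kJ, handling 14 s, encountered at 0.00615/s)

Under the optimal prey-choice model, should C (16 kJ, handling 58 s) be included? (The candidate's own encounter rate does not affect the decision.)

Yes

On A alone, R = ΣλE/(1+Σλh) = 0.02891/1.086 = 0.02661 kJ/s.
C: E/h = 16/58 = 0.2759 kJ/s.
0.2759 > 0.02661, so adding C raises the average — include it.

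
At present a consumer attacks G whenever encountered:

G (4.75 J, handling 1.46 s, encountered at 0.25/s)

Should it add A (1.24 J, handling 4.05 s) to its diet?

No

On G alone, R = ΣλE/(1+Σλh) = 1.188/1.365 = 0.87 J/s.
Profitability of A: 1.24/4.05 = 0.3062 J/s.
0.3062 < 0.87, so adding A would lower the average — exclude it.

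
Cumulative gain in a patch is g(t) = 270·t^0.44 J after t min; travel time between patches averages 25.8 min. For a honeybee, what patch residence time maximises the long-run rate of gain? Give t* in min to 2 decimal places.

Maximise g(t)/(T+t): set derivative to zero → g'(t)(T+t) = g(t).
g'(t) = 0.44·270·t^-0.56. Setting 0.44·270·t^-0.56 = 270·t^0.44/(25.8+t) gives 0.44(25.8+t) = t, so 0.56·t = 0.44×25.8.
t* = 0.44×25.8/0.56 = 20.27 min.

20.27 min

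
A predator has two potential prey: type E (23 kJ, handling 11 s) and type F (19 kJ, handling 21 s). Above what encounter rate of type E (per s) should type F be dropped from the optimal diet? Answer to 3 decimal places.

0.069 per s

Drop type F once their profitability E₂/h₂ falls below the rate achievable on type E alone: E₂/h₂ = λE₁/(1 + λh₁).
Solve for λ: λE₁h₂ = E₂(1 + λh₁) → λ(E₁h₂ − E₂h₁) = E₂ → λ = E₂/(E₁h₂ − E₂h₁).
λ = 19/(23×21 − 19×11) = 19/274 = 0.06934 per s.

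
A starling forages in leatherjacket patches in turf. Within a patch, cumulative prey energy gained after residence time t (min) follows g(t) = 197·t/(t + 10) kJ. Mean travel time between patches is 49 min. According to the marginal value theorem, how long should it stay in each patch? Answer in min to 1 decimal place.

22.1 min

Optimal t* satisfies g'(t*) = g(t*)/(T + t*).
g'(t) = 197·10/(t + 10)². Setting 197·10/(t+10)² = 197t/[(t+10)(49+t)] gives 10(49+t) = t(t+10), so t² = 10×49 = 490.
t* = √490 = 22.14 min.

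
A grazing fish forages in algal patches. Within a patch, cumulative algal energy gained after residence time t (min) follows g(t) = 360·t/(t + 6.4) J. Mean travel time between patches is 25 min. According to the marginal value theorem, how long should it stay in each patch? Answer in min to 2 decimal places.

By the marginal value theorem, leave when the instantaneous gain rate g'(t) equals the habitat-wide average g(t)/(T + t).
g'(t) = 360·6.4/(t + 6.4)². Setting 360·6.4/(t+6.4)² = 360t/[(t+6.4)(25+t)] gives 6.4(25+t) = t(t+6.4), so t² = 6.4×25 = 160.
t* = √160 = 12.65 min.

12.65 min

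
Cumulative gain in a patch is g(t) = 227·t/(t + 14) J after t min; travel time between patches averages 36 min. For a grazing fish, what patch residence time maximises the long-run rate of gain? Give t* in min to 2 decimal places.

By the marginal value theorem, leave when the instantaneous gain rate g'(t) equals the habitat-wide average g(t)/(T + t).
g'(t) = 227·14/(t + 14)². Setting 227·14/(t+14)² = 227t/[(t+14)(36+t)] gives 14(36+t) = t(t+14), so t² = 14×36 = 504.
t* = √504 = 22.45 min.

22.45 min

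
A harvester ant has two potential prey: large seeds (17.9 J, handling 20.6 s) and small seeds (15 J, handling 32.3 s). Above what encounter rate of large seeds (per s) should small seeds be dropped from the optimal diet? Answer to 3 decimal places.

0.056 per s

The zero-one rule: include small seeds iff E₂/h₂ > λE₁/(1+λh₁). Equality gives the switch point.
λE₁h₂ = E₂ + λE₂h₁ ⇒ λ = E₂/(E₁h₂ − E₂h₁) = 15/(578.2 − 309) = 0.05573 per s.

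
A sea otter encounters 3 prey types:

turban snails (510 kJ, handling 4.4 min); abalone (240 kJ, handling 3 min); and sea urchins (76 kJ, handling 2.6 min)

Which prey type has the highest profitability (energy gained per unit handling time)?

turban snails

In descending order of E/h:
turban snails: 510/4.4 = 116 kJ/min
abalone: 240/3 = 80 kJ/min
sea urchins: 76/2.6 = 29.2 kJ/min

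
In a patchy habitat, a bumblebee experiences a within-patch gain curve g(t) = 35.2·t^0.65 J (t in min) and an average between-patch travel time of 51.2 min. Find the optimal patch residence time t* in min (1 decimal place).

95.1 min

By the marginal value theorem, leave when the instantaneous gain rate g'(t) equals the habitat-wide average g(t)/(T + t).
g'(t) = 0.65·35.2·t^-0.35. Setting 0.65·35.2·t^-0.35 = 35.2·t^0.65/(51.2+t) gives 0.65(51.2+t) = t, so 0.35·t = 0.65×51.2.
t* = 0.65×51.2/0.35 = 95.09 min.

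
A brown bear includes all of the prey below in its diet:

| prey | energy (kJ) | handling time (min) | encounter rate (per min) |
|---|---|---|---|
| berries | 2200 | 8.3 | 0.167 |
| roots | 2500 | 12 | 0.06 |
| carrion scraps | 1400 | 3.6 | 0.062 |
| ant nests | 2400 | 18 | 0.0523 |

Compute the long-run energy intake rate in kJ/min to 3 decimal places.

170.867 kJ/min

R = Σλ_iE_i / (1 + Σλ_ih_i)
Numerator: 0.167×2200 + 0.06×2500 + 0.062×1400 + 0.0523×2400 = 729.7
Denominator: 1 + 0.167×8.3 + 0.06×12 + 0.062×3.6 + 0.0523×18 = 4.271
R = 729.7/4.271 = 170.9 kJ/min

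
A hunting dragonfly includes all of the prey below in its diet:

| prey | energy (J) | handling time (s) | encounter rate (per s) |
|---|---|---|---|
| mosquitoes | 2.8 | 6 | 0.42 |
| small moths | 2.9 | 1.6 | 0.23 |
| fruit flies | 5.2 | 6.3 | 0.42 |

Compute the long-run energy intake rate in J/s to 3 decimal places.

Energy encountered per unit search time: 0.42×2.8 + 0.23×2.9 + 0.42×5.2 = 4.027 J/s.
Handling time per unit search time: 0.42×6 + 0.23×1.6 + 0.42×6.3 = 5.534.
Rate = 4.027/(1 + 5.534) = 0.6163 J/s.

0.616 J/s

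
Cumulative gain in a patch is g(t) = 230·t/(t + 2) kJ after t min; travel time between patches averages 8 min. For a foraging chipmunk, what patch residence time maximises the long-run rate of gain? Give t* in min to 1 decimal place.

Optimal t* satisfies g'(t*) = g(t*)/(T + t*).
g'(t) = 230·2/(t + 2)². Setting 230·2/(t+2)² = 230t/[(t+2)(8+t)] gives 2(8+t) = t(t+2), so t² = 2×8 = 16.
t* = √16 = 4 min.

4.0 min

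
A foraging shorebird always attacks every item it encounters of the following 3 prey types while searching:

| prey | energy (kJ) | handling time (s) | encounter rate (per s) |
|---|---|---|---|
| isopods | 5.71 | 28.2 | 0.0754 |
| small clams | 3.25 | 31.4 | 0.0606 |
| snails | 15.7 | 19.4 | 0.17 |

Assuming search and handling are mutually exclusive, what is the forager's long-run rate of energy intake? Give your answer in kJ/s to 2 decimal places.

R = Σλ_iE_i / (1 + Σλ_ih_i)
Numerator: 0.0754×5.71 + 0.0606×3.25 + 0.17×15.7 = 3.296
Denominator: 1 + 0.0754×28.2 + 0.0606×31.4 + 0.17×19.4 = 8.327
R = 3.296/8.327 = 0.3959 kJ/s

0.40 kJ/s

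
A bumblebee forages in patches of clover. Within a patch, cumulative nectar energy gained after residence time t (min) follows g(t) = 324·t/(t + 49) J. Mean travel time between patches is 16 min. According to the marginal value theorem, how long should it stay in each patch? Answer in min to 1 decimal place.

By the marginal value theorem, leave when the instantaneous gain rate g'(t) equals the habitat-wide average g(t)/(T + t).
g'(t) = 324·49/(t + 49)². Setting 324·49/(t+49)² = 324t/[(t+49)(16+t)] gives 49(16+t) = t(t+49), so t² = 49×16 = 784.
t* = √784 = 28 min.

28.0 min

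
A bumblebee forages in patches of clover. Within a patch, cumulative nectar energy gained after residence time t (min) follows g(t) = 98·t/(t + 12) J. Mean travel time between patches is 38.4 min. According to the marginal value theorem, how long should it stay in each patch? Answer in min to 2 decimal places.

21.47 min

Optimal t* satisfies g'(t*) = g(t*)/(T + t*).
g'(t) = 98·12/(t + 12)². Setting 98·12/(t+12)² = 98t/[(t+12)(38.4+t)] gives 12(38.4+t) = t(t+12), so t² = 12×38.4 = 460.8.
t* = √460.8 = 21.47 min.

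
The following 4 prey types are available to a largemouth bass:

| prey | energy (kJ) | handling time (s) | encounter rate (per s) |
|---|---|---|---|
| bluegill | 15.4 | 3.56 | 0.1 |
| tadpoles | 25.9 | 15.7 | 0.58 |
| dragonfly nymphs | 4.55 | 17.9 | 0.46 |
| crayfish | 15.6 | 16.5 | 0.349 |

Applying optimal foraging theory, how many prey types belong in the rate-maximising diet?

Profitabilities (E/h, kJ/s): bluegill 4.33, tadpoles 1.65, crayfish 0.945, dragonfly nymphs 0.254. Add prey in this order while the next type's profitability exceeds the intake rate on those already taken.
Rate on top 1: 1.136. tadpoles: 1.65 > 1.136 → include.
Rate on top 2: 1.583. crayfish: 0.945 < 1.583 → exclude; stop.
Optimal diet: bluegill, tadpoles — 2 of 4 types.

2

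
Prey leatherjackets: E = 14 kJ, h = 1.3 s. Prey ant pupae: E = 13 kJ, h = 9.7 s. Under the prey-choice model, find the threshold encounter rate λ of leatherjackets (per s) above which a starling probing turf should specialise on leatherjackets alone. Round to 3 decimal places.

At the threshold, the rate on leatherjackets alone equals the profitability of ant pupae: λ·14/(1 + λ·1.3) = 13/9.7 = 1.34.
Rearranging, λ(14 − 1.34×1.3) = 1.34, so λ = 1.34/12.26 = 0.1093 per s.

0.109 per s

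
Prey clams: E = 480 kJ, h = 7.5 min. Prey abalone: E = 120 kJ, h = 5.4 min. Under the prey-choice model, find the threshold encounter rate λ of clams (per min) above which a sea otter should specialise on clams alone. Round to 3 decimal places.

At the threshold, the rate on clams alone equals the profitability of abalone: λ·480/(1 + λ·7.5) = 120/5.4 = 22.22.
Rearranging, λ(480 − 22.22×7.5) = 22.22, so λ = 22.22/313.3 = 0.07092 per min.

0.071 per min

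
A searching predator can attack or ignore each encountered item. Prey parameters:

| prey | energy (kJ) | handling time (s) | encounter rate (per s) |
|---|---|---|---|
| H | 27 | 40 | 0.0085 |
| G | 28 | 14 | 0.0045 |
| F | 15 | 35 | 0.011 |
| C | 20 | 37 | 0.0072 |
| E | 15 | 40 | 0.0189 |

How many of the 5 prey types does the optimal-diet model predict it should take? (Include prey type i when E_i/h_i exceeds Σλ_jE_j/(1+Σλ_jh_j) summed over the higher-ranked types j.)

Profitabilities (E/h, kJ/s): G 2, H 0.675, C 0.541, F 0.429, E 0.375. Add prey in this order while the next type's profitability exceeds the intake rate on those already taken.
Rate on top 1: 0.1185. H: 0.675 > 0.1185 → include.
Rate on top 2: 0.2534. C: 0.541 > 0.2534 → include.
Rate on top 3: 0.2992. F: 0.429 > 0.2992 → include.
Rate on top 4: 0.3235. E: 0.375 > 0.3235 → include.
Optimal diet: G, H, C, F, E — 5 of 5 types.

5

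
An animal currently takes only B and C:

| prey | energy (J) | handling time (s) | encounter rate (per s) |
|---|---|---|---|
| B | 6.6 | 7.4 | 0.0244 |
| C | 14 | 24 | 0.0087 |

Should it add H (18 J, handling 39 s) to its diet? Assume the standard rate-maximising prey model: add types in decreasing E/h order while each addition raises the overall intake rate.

Yes

Current rate: (0.0244×6.6 + 0.0087×14)/(1 + 0.0244×7.4 + 0.0087×24) = 0.2036 J/s.
Profitability of H: 18/39 = 0.4615 J/s.
Since 0.4615 > R, including H increases the long-run rate.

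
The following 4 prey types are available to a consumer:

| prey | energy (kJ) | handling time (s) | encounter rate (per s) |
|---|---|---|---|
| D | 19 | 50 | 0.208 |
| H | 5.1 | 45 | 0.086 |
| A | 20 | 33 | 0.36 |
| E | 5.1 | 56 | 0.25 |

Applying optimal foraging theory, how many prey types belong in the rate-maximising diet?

Profitabilities (E/h, kJ/s): A 0.606, D 0.38, H 0.113, E 0.0911. Add prey in this order while the next type's profitability exceeds the intake rate on those already taken.
Rate on top 1: 0.559. D: 0.38 < 0.559 → exclude; stop.
Optimal diet: A — 1 of 4 types.

1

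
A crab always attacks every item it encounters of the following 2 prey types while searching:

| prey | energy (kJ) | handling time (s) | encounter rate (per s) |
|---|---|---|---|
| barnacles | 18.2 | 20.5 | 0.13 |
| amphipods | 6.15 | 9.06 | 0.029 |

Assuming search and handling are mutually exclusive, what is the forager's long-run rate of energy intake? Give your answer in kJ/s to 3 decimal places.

Energy encountered per unit search time: 0.13×18.2 + 0.029×6.15 = 2.544 kJ/s.
Handling time per unit search time: 0.13×20.5 + 0.029×9.06 = 2.928.
Rate = 2.544/(1 + 2.928) = 0.6478 kJ/s.

0.648 kJ/s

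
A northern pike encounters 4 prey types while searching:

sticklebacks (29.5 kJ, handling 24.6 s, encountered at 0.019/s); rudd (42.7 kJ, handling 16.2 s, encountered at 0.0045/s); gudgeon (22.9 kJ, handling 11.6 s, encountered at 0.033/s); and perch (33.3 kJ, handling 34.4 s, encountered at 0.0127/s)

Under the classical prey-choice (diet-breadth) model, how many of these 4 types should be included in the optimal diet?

E/h in descending order: rudd 2.64, gudgeon 1.97, sticklebacks 1.2, perch 0.968 kJ/s. The optimal diet is the largest prefix of this list for which every included type satisfies E_i/h_i > R on the types above it.
Rate on top 1: 0.1791. gudgeon: 1.97 > 0.1791 → include.
Rate on top 2: 0.6511. sticklebacks: 1.2 > 0.6511 → include.
Rate on top 3: 0.7843. perch: 0.968 > 0.7843 → include.
Optimal diet: rudd, gudgeon, sticklebacks, perch — 4 of 4 types.

4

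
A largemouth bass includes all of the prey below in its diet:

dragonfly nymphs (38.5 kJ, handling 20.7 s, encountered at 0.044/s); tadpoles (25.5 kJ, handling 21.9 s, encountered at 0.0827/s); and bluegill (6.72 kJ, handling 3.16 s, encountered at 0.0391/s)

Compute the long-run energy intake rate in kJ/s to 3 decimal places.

Energy encountered per unit search time: 0.044×38.5 + 0.0827×25.5 + 0.0391×6.72 = 4.066 kJ/s.
Handling time per unit search time: 0.044×20.7 + 0.0827×21.9 + 0.0391×3.16 = 2.845.
Rate = 4.066/(1 + 2.845) = 1.057 kJ/s.

1.057 kJ/s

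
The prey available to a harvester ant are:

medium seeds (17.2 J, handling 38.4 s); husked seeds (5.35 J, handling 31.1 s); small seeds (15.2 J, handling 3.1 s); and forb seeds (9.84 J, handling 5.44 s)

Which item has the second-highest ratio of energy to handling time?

Profitability E/h (J/s): medium seeds = 17.2/38.4 = 0.448, husked seeds = 5.35/31.1 = 0.172, small seeds = 15.2/3.1 = 4.9, forb seeds = 9.84/5.44 = 1.81.
Ranked: small seeds > forb seeds > medium seeds > husked seeds.

forb seeds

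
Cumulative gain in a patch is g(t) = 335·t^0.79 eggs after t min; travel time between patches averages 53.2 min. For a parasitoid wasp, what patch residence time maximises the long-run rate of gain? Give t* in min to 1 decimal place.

200.1 min

Maximise g(t)/(T+t): set derivative to zero → g'(t)(T+t) = g(t).
g'(t) = 0.79·335·t^-0.21. Setting 0.79·335·t^-0.21 = 335·t^0.79/(53.2+t) gives 0.79(53.2+t) = t, so 0.21·t = 0.79×53.2.
t* = 0.79×53.2/0.21 = 200.1 min.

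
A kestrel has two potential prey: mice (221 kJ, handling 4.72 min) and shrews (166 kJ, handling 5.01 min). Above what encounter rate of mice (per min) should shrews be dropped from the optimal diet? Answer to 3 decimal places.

0.513 per min

The zero-one rule: include shrews iff E₂/h₂ > λE₁/(1+λh₁). Equality gives the switch point.
λE₁h₂ = E₂ + λE₂h₁ ⇒ λ = E₂/(E₁h₂ − E₂h₁) = 166/(1107 − 783.5) = 0.5128 per min.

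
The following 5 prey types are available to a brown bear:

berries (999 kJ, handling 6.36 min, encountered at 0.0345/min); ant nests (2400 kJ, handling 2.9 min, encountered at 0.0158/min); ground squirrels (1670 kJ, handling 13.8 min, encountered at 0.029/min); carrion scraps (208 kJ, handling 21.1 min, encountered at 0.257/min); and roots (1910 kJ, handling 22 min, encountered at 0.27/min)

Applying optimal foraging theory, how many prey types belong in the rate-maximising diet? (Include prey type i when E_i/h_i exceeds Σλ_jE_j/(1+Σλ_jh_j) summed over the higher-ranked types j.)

Rank by E/h (kJ/min): ant nests 828, berries 157, ground squirrels 121, roots 86.8, carrion scraps 9.86. Include each in turn until the next type's E/h falls below the running intake rate.
Rate on top 1: 36.26. berries: 157 > 36.26 → include.
Rate on top 2: 57.21. ground squirrels: 121 > 57.21 → include.
Rate on top 3: 72.54. roots: 86.8 > 72.54 → include.
Rate on top 4: 83.69. carrion scraps: 9.86 < 83.69 → exclude; stop.
Optimal diet: ant nests, berries, ground squirrels, roots — 4 of 5 types.

4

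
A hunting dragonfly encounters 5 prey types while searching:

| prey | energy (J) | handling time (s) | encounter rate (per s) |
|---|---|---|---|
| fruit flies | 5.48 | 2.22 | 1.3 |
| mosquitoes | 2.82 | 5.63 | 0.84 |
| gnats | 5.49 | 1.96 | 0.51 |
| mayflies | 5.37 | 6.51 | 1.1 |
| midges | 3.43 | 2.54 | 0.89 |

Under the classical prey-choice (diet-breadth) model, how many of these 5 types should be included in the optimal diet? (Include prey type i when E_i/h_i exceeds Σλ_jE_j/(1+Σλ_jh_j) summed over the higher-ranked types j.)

Rank by E/h (J/s): gnats 2.8, fruit flies 2.47, midges 1.35, mayflies 0.825, mosquitoes 0.501. Include each in turn until the next type's E/h falls below the running intake rate.
Rate on top 1: 1.4. fruit flies: 2.47 > 1.4 → include.
Rate on top 2: 2.031. midges: 1.35 < 2.031 → exclude; stop.
Optimal diet: gnats, fruit flies — 2 of 5 types.

2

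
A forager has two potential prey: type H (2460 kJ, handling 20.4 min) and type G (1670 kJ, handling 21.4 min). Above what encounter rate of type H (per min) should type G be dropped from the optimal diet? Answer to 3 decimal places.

0.090 per min

The zero-one rule: include type G iff E₂/h₂ > λE₁/(1+λh₁). Equality gives the switch point.
λE₁h₂ = E₂ + λE₂h₁ ⇒ λ = E₂/(E₁h₂ − E₂h₁) = 1670/(5.264e+04 − 3.407e+04) = 0.0899 per min.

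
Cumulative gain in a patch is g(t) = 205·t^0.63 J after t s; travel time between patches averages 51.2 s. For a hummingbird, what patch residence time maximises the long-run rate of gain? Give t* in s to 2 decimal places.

87.18 s

By the marginal value theorem, leave when the instantaneous gain rate g'(t) equals the habitat-wide average g(t)/(T + t).
g'(t) = 0.63·205·t^-0.37. Setting 0.63·205·t^-0.37 = 205·t^0.63/(51.2+t) gives 0.63(51.2+t) = t, so 0.37·t = 0.63×51.2.
t* = 0.63×51.2/0.37 = 87.18 s.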